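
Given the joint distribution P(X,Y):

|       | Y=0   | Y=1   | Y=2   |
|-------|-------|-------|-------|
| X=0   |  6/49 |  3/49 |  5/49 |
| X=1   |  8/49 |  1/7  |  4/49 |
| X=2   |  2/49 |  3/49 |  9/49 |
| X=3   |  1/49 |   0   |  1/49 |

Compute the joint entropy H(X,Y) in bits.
3.1900 bits

H(X,Y) = -Σ_{x,y} P(x,y) log₂ P(x,y). Per-cell terms -P(x,y)·log₂P(x,y):
  X=0: 0.37099, 0.24672, 0.33600
  X=1: 0.42689, 0.40105, 0.29508
  X=2: 0.18836, 0.24672, 0.44904
  X=3: 0.11459, 0.00000, 0.11459
  (cells with P = 0 contribute 0)
Sum of the 12 terms: H(X,Y) = 3.1900 bits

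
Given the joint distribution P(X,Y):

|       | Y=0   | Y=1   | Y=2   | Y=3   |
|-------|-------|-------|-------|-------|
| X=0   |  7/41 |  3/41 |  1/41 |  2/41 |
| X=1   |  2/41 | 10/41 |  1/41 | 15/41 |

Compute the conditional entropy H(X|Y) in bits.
0.6803 bits

H(X|Y) = H(X,Y) - H(Y)

H(X,Y) = -Σ_{x,y} P(x,y) log₂ P(x,y). Per-cell terms -P(x,y)·log₂P(x,y):
  X=0: 0.43540, 0.27604, 0.13067, 0.21256
  X=1: 0.21256, 0.49649, 0.13067, 0.53073
Sum of the 8 terms: H(X,Y) = 2.4251 bits

Marginal of Y (column sums):
  P(Y=0) = 7/41 + 2/41 = 9/41
  P(Y=1) = 3/41 + 10/41 = 13/41
  P(Y=2) = 1/41 + 1/41 = 2/41
  P(Y=3) = 2/41 + 15/41 = 17/41
H(Y) = -[(9/41)·log₂(9/41) + (13/41)·log₂(13/41) + (2/41)·log₂(2/41) + (17/41)·log₂(17/41)]
  = 0.48021 + 0.52543 + 0.21256 + 0.52662 = 1.7448 bits

H(X|Y) = H(X,Y) - H(Y) = 2.4251 - 1.7448 = 0.6803 bits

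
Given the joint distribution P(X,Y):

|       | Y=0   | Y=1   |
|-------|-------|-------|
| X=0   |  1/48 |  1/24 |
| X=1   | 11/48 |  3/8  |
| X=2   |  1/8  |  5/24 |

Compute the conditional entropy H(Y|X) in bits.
0.9541 bits

H(Y|X) = H(X,Y) - H(X)

H(X,Y) = -Σ_{x,y} P(x,y) log₂ P(x,y). Per-cell terms -P(x,y)·log₂P(x,y):
  X=0: 0.1164, 0.1910
  X=1: 0.4871, 0.5306
  X=2: 0.3750, 0.4715
Sum of the 6 terms: H(X,Y) = 2.1716 bits

Marginal of X (row sums):
  P(X=0) = 1/48 + 1/24 = 1/16
  P(X=1) = 11/48 + 3/8 = 29/48
  P(X=2) = 1/8 + 5/24 = 1/3
H(X) = -[(1/16)·log₂(1/16) + (29/48)·log₂(29/48) + (1/3)·log₂(1/3)]
  = 0.2500 + 0.4392 + 0.5283 = 1.2175 bits

H(Y|X) = H(X,Y) - H(X) = 2.1716 - 1.2175 = 0.9541 bits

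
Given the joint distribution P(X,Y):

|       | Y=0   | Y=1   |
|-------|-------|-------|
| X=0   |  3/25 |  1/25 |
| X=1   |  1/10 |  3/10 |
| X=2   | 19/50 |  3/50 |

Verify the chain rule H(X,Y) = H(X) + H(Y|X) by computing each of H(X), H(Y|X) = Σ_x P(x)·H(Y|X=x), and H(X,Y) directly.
H(X) = 1.4729 bits, H(Y|X) = 0.7072 bits, H(X,Y) = 2.1801 bits

Marginal of X (row sums):
  P(X=0) = 3/25 + 1/25 = 4/25
  P(X=1) = 1/10 + 3/10 = 2/5
  P(X=2) = 19/50 + 3/50 = 11/25
H(X) = -[(4/25)·log₂(4/25) + (2/5)·log₂(2/5) + (11/25)·log₂(11/25)]
  = 0.42302 + 0.52877 + 0.52115 = 1.4729 bits

H(Y|X) = Σ_x P(x)·H(Y|X=x):
  X=0: P(X=0) = 4/25, P(Y|X=0) = (3/4, 1/4) → H(Y|X=0) = 0.81128
  X=1: P(X=1) = 2/5, P(Y|X=1) = (1/4, 3/4) → H(Y|X=1) = 0.81128
  X=2: P(X=2) = 11/25, P(Y|X=2) = (19/22, 3/22) → H(Y|X=2) = 0.57464
H(Y|X) = (4/25)·0.81128 + (2/5)·0.81128 + (11/25)·0.57464 = 0.7072 bits

H(X,Y) = -Σ_{x,y} P(x,y) log₂ P(x,y). Per-cell terms -P(x,y)·log₂P(x,y):
  X=0: 0.36707, 0.18575
  X=1: 0.33219, 0.52109
  X=2: 0.53045, 0.24353
Sum of the 6 terms: H(X,Y) = 2.1801 bits

Chain rule check:
  H(X) + H(Y|X) = 1.4729 + 0.7072 = 2.1801 bits
  H(X,Y) = 2.1801 bits
✓ Chain rule verified.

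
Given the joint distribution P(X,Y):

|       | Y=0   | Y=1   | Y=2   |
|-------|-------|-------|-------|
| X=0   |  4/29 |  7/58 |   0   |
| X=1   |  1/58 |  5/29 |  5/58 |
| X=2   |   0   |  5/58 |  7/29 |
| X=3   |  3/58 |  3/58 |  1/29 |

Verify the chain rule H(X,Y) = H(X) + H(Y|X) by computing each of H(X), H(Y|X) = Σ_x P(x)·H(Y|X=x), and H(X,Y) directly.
H(X) = 1.9388 bits, H(Y|X) = 1.0761 bits, H(X,Y) = 3.0148 bits

Marginal of X (row sums):
  P(X=0) = 4/29 + 7/58 + 0 = 15/58
  P(X=1) = 1/58 + 5/29 + 5/58 = 8/29
  P(X=2) = 0 + 5/58 + 7/29 = 19/58
  P(X=3) = 3/58 + 3/58 + 1/29 = 4/29
H(X) = -[(15/58)·log₂(15/58) + (8/29)·log₂(8/29) + (19/58)·log₂(19/58) + (4/29)·log₂(4/29)]
  = 0.50459 + 0.51255 + 0.52743 + 0.39420 = 1.9388 bits

H(Y|X) = Σ_x P(x)·H(Y|X=x):
  X=0: P(X=0) = 15/58, P(Y|X=0) = (8/15, 7/15, 0) → H(Y|X=0) = 0.99679
  X=1: P(X=1) = 8/29, P(Y|X=1) = (1/16, 5/8, 5/16) → H(Y|X=1) = 1.19819
  X=2: P(X=2) = 19/58, P(Y|X=2) = (0, 5/19, 14/19) → H(Y|X=2) = 0.83147
  X=3: P(X=3) = 4/29, P(Y|X=3) = (3/8, 3/8, 1/4) → H(Y|X=3) = 1.56128
H(Y|X) = (15/58)·0.99679 + (8/29)·1.19819 + (19/58)·0.83147 + (4/29)·1.56128 = 1.0761 bits

H(X,Y) = -Σ_{x,y} P(x,y) log₂ P(x,y). Per-cell terms -P(x,y)·log₂P(x,y):
  X=0: 0.39420, 0.36818, 0.00000
  X=1: 0.10100, 0.43725, 0.30483
  X=2: 0.00000, 0.30483, 0.49498
  X=3: 0.22102, 0.22102, 0.16752
  (cells with P = 0 contribute 0)
Sum of the 12 terms: H(X,Y) = 3.0148 bits

Chain rule check:
  H(X) + H(Y|X) = 1.9388 + 1.0761 = 3.0149 bits
  H(X,Y) = 3.0148 bits
✓ Chain rule verified (Δ = 0.0001 is 4-dp rounding noise: each of the three values was rounded independently).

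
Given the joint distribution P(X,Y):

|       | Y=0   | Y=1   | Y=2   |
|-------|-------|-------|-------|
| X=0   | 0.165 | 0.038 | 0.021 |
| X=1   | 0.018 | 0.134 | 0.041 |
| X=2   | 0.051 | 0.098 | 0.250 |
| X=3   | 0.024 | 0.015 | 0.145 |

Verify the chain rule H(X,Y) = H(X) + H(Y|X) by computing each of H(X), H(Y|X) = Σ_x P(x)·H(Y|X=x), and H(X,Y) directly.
H(X) = 1.9198 bits, H(Y|X) = 1.1586 bits, H(X,Y) = 3.0784 bits

Marginal of X (row sums):
  P(X=0) = 0.165 + 0.038 + 0.021 = 0.224
  P(X=1) = 0.018 + 0.134 + 0.041 = 0.193
  P(X=2) = 0.051 + 0.098 + 0.250 = 0.399
  P(X=3) = 0.024 + 0.015 + 0.145 = 0.184
H(X) = -[0.224·log₂(0.224) + 0.193·log₂(0.193) + 0.399·log₂(0.399) + 0.184·log₂(0.184)]
  = 0.48349 + 0.45805 + 0.52889 + 0.44937 = 1.9198 bits

H(Y|X) = Σ_x P(x)·H(Y|X=x):
  X=0: P(X=0) = 0.224, P(Y|X=0) = (165/224, 19/112, 3/32) → H(Y|X=0) = 1.07922
  X=1: P(X=1) = 0.193, P(Y|X=1) = (18/193, 134/193, 41/193) → H(Y|X=1) = 1.15943
  X=2: P(X=2) = 0.399, P(Y|X=2) = (17/133, 14/57, 250/399) → H(Y|X=2) = 1.29944
  X=3: P(X=3) = 0.184, P(Y|X=3) = (3/23, 15/184, 145/184) → H(Y|X=3) = 0.94895
H(Y|X) = 0.224·1.07922 + 0.193·1.15943 + 0.399·1.29944 + 0.184·0.94895 = 1.1586 bits

H(X,Y) = -Σ_{x,y} P(x,y) log₂ P(x,y). Per-cell terms -P(x,y)·log₂P(x,y):
  X=0: 0.42891, 0.17928, 0.11704
  X=1: 0.10433, 0.38856, 0.18894
  X=2: 0.21896, 0.32841, 0.50000
  X=3: 0.12914, 0.09088, 0.40395
Sum of the 12 terms: H(X,Y) = 3.0784 bits

Chain rule check:
  H(X) + H(Y|X) = 1.9198 + 1.1586 = 3.0784 bits
  H(X,Y) = 3.0784 bits
✓ Chain rule verified.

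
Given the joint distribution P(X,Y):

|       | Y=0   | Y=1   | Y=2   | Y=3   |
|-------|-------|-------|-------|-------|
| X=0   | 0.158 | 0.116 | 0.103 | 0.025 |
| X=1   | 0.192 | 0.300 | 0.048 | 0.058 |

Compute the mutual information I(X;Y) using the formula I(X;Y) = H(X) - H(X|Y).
0.0598 bits

I(X;Y) = H(X) - H(X|Y)

Marginal of X (row sums):
  P(X=0) = 0.158 + 0.116 + 0.103 + 0.025 = 0.402
  P(X=1) = 0.192 + 0.300 + 0.048 + 0.058 = 0.598
H(X) = -[0.402·log₂(0.402) + 0.598·log₂(0.598)]
  = 0.5285 + 0.4436 = 0.9721 bits

Marginal of Y (column sums):
  P(Y=0) = 0.158 + 0.192 = 0.350
  P(Y=1) = 0.116 + 0.300 = 0.416
  P(Y=2) = 0.103 + 0.048 = 0.151
  P(Y=3) = 0.025 + 0.058 = 0.083
H(X|Y) = Σ_y P(y)·H(X|Y=y):
  Y=0: P(Y=0) = 0.350, P(X|Y=0) = (79/175, 96/175) → H(X|Y=0) = 0.9932
  Y=1: P(Y=1) = 0.416, P(X|Y=1) = (29/104, 75/104) → H(X|Y=1) = 0.8539
  Y=2: P(Y=2) = 0.151, P(X|Y=2) = (103/151, 48/151) → H(X|Y=2) = 0.9021
  Y=3: P(Y=3) = 0.083, P(X|Y=3) = (25/83, 58/83) → H(X|Y=3) = 0.8828
H(X|Y) = 0.350·0.9932 + 0.416·0.8539 + 0.151·0.9021 + 0.083·0.8828 = 0.9123 bits

I(X;Y) = H(X) - H(X|Y) = 0.9721 - 0.9123 = 0.0598 bits

Cross-check via I(X;Y) = H(X) + H(Y) - H(X,Y): computing H(Y) from the column sums and H(X,Y) from the 8 cells in the same way gives H(Y) = 1.7664 bits and H(X,Y) = 2.6787 bits, so
I(X;Y) = 0.9721 + 1.7664 - 2.6787 = 0.0598 bits ✓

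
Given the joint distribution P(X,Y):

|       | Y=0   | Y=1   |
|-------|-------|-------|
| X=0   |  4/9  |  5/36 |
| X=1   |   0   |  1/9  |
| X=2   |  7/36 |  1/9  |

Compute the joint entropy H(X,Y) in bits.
2.0793 bits

H(X,Y) = -Σ_{x,y} P(x,y) log₂ P(x,y). Per-cell terms -P(x,y)·log₂P(x,y):
  X=0: 0.51997, 0.39556
  X=1: 0.00000, 0.35221
  X=2: 0.45939, 0.35221
  (cells with P = 0 contribute 0)
Sum of the 6 terms: H(X,Y) = 2.0793 bits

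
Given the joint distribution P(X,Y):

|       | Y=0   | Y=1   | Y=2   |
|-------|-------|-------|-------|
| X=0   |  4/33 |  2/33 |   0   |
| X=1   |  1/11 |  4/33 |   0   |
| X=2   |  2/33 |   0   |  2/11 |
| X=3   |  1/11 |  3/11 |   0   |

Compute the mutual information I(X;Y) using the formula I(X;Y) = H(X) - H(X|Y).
0.6273 bits

I(X;Y) = H(X) - H(X|Y)

Marginal of X (row sums):
  P(X=0) = 4/33 + 2/33 + 0 = 2/11
  P(X=1) = 1/11 + 4/33 + 0 = 7/33
  P(X=2) = 2/33 + 0 + 2/11 = 8/33
  P(X=3) = 1/11 + 3/11 + 0 = 4/11
H(X) = -[(2/11)·log₂(2/11) + (7/33)·log₂(7/33) + (8/33)·log₂(8/33) + (4/11)·log₂(4/11)]
  = 0.4472 + 0.4745 + 0.4956 + 0.5307 = 1.9480 bits

Marginal of Y (column sums):
  P(Y=0) = 4/33 + 1/11 + 2/33 + 1/11 = 4/11
  P(Y=1) = 2/33 + 4/33 + 0 + 3/11 = 5/11
  P(Y=2) = 0 + 0 + 2/11 + 0 = 2/11
H(X|Y) = Σ_y P(y)·H(X|Y=y):
  Y=0: P(Y=0) = 4/11, P(X|Y=0) = (1/3, 1/4, 1/6, 1/4) → H(X|Y=0) = 1.9591
  Y=1: P(Y=1) = 5/11, P(X|Y=1) = (2/15, 4/15, 0, 3/5) → H(X|Y=1) = 1.3383
  Y=2: P(Y=2) = 2/11, P(X|Y=2) = (0, 0, 1, 0) → H(X|Y=2) = 0.0000
H(X|Y) = (4/11)·1.9591 + (5/11)·1.3383 + (2/11)·0.0000 = 1.3207 bits

I(X;Y) = H(X) - H(X|Y) = 1.9480 - 1.3207 = 0.6273 bits

Cross-check via I(X;Y) = H(X) + H(Y) - H(X,Y): computing H(Y) from the column sums and H(X,Y) from the 12 cells in the same way gives H(Y) = 1.4949 bits and H(X,Y) = 2.8156 bits, so
I(X;Y) = 1.9480 + 1.4949 - 2.8156 = 0.6273 bits ✓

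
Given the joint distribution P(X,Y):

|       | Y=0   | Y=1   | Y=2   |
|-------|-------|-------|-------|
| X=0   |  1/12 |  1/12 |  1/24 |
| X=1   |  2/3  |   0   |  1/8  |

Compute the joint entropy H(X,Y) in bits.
1.5535 bits

H(X,Y) = -Σ_{x,y} P(x,y) log₂ P(x,y). Per-cell terms -P(x,y)·log₂P(x,y):
  X=0: 0.29875, 0.29875, 0.19104
  X=1: 0.38998, 0.00000, 0.37500
  (cells with P = 0 contribute 0)
Sum of the 6 terms: H(X,Y) = 1.5535 bits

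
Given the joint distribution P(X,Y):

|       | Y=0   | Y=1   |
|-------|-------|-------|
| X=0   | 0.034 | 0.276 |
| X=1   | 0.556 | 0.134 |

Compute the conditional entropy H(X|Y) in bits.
0.5614 bits

H(X|Y) = H(X,Y) - H(Y)

H(X,Y) = -Σ_{x,y} P(x,y) log₂ P(x,y). Per-cell terms -P(x,y)·log₂P(x,y):
  X=0: 0.1659, 0.5126
  X=1: 0.4708, 0.3886
Sum of the 4 terms: H(X,Y) = 1.5379 bits

Marginal of Y (column sums):
  P(Y=0) = 0.034 + 0.556 = 0.590
  P(Y=1) = 0.276 + 0.134 = 0.410
H(Y) = -[0.590·log₂(0.590) + 0.410·log₂(0.410)]
  = 0.4491 + 0.5274 = 0.9765 bits

H(X|Y) = H(X,Y) - H(Y) = 1.5379 - 0.9765 = 0.5614 bits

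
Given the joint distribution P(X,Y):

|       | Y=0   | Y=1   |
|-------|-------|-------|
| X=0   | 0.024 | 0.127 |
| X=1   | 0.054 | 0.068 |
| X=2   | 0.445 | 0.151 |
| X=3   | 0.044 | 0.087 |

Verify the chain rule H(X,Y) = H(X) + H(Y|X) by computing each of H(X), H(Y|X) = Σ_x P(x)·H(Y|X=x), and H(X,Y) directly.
H(X) = 1.6112 bits, H(Y|X) = 0.8235 bits, H(X,Y) = 2.4348 bits

Marginal of X (row sums):
  P(X=0) = 0.024 + 0.127 = 0.151
  P(X=1) = 0.054 + 0.068 = 0.122
  P(X=2) = 0.445 + 0.151 = 0.596
  P(X=3) = 0.044 + 0.087 = 0.131
H(X) = -[0.151·log₂(0.151) + 0.122·log₂(0.122) + 0.596·log₂(0.596) + 0.131·log₂(0.131)]
  = 0.41183 + 0.37028 + 0.44498 + 0.38414 = 1.6112 bits

H(Y|X) = Σ_x P(x)·H(Y|X=x):
  X=0: P(X=0) = 0.151, P(Y|X=0) = (24/151, 127/151) → H(Y|X=0) = 0.63177
  X=1: P(X=1) = 0.122, P(Y|X=1) = (27/61, 34/61) → H(Y|X=1) = 0.99048
  X=2: P(X=2) = 0.596, P(Y|X=2) = (445/596, 151/596) → H(Y|X=2) = 0.81655
  X=3: P(X=3) = 0.131, P(Y|X=3) = (44/131, 87/131) → H(Y|X=3) = 0.92082
H(Y|X) = 0.151·0.63177 + 0.122·0.99048 + 0.596·0.81655 + 0.131·0.92082 = 0.8235 bits

H(X,Y) = -Σ_{x,y} P(x,y) log₂ P(x,y). Per-cell terms -P(x,y)·log₂P(x,y):
  X=0: 0.12914, 0.37809
  X=1: 0.22739, 0.26373
  X=2: 0.51981, 0.41183
  X=3: 0.19828, 0.30649
Sum of the 8 terms: H(X,Y) = 2.4348 bits

Chain rule check:
  H(X) + H(Y|X) = 1.6112 + 0.8235 = 2.4347 bits
  H(X,Y) = 2.4348 bits
✓ Chain rule verified (Δ = 0.0001 is 4-dp rounding noise: each of the three values was rounded independently).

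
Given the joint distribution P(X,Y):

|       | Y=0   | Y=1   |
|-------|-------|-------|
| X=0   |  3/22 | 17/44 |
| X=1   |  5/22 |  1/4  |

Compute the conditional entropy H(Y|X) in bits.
0.9093 bits

H(Y|X) = H(X,Y) - H(X)

H(X,Y) = -Σ_{x,y} P(x,y) log₂ P(x,y). Per-cell terms -P(x,y)·log₂P(x,y):
  X=0: 0.391973, 0.530079
  X=1: 0.485796, 0.500000
Sum of the 4 terms: H(X,Y) = 1.90785 bits

Marginal of X (row sums):
  P(X=0) = 3/22 + 17/44 = 23/44
  P(X=1) = 5/22 + 1/4 = 21/44
H(X) = -[(23/44)·log₂(23/44) + (21/44)·log₂(21/44)]
  = 0.489205 + 0.509305 = 0.99851 bits

H(Y|X) = H(X,Y) - H(X) = 1.90785 - 0.99851 = 0.9093 bits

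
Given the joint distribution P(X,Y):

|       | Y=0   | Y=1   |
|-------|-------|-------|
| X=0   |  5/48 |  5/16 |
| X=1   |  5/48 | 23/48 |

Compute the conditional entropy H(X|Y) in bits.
0.9745 bits

H(X|Y) = H(X,Y) - H(Y)

H(X,Y) = -Σ_{x,y} P(x,y) log₂ P(x,y). Per-cell terms -P(x,y)·log₂P(x,y):
  X=0: 0.3399, 0.5244
  X=1: 0.3399, 0.5086
Sum of the 4 terms: H(X,Y) = 1.7128 bits

Marginal of Y (column sums):
  P(Y=0) = 5/48 + 5/48 = 5/24
  P(Y=1) = 5/16 + 23/48 = 19/24
H(Y) = -[(5/24)·log₂(5/24) + (19/24)·log₂(19/24)]
  = 0.4715 + 0.2668 = 0.7383 bits

H(X|Y) = H(X,Y) - H(Y) = 1.7128 - 0.7383 = 0.9745 bits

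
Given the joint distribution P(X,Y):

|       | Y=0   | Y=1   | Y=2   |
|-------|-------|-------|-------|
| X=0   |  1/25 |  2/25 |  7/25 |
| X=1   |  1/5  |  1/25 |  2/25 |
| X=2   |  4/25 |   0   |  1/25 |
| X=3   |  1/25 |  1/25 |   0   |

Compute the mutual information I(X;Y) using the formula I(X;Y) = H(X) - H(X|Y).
0.3702 bits

I(X;Y) = H(X) - H(X|Y)

Marginal of X (row sums):
  P(X=0) = 1/25 + 2/25 + 7/25 = 2/5
  P(X=1) = 1/5 + 1/25 + 2/25 = 8/25
  P(X=2) = 4/25 + 0 + 1/25 = 1/5
  P(X=3) = 1/25 + 1/25 + 0 = 2/25
H(X) = -[(2/5)·log₂(2/5) + (8/25)·log₂(8/25) + (1/5)·log₂(1/5) + (2/25)·log₂(2/25)]
  = 0.5288 + 0.5260 + 0.4644 + 0.2915 = 1.8107 bits

Marginal of Y (column sums):
  P(Y=0) = 1/25 + 1/5 + 4/25 + 1/25 = 11/25
  P(Y=1) = 2/25 + 1/25 + 0 + 1/25 = 4/25
  P(Y=2) = 7/25 + 2/25 + 1/25 + 0 = 2/5
H(X|Y) = Σ_y P(y)·H(X|Y=y):
  Y=0: P(Y=0) = 11/25, P(X|Y=0) = (1/11, 5/11, 4/11, 1/11) → H(X|Y=0) = 1.6767
  Y=1: P(Y=1) = 4/25, P(X|Y=1) = (1/2, 1/4, 0, 1/4) → H(X|Y=1) = 1.5000
  Y=2: P(Y=2) = 2/5, P(X|Y=2) = (7/10, 1/5, 1/10, 0) → H(X|Y=2) = 1.1568
H(X|Y) = (11/25)·1.6767 + (4/25)·1.5000 + (2/5)·1.1568 = 1.4405 bits

I(X;Y) = H(X) - H(X|Y) = 1.8107 - 1.4405 = 0.3702 bits

Cross-check via I(X;Y) = H(X) + H(Y) - H(X,Y): computing H(Y) from the column sums and H(X,Y) from the 12 cells in the same way gives H(Y) = 1.4729 bits and H(X,Y) = 2.9134 bits, so
I(X;Y) = 1.8107 + 1.4729 - 2.9134 = 0.3702 bits ✓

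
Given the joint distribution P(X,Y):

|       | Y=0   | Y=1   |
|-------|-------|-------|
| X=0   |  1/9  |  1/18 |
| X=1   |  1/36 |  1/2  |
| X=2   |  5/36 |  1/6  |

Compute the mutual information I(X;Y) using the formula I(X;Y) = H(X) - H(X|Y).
0.2386 bits

I(X;Y) = H(X) - H(X|Y)

Marginal of X (row sums):
  P(X=0) = 1/9 + 1/18 = 1/6
  P(X=1) = 1/36 + 1/2 = 19/36
  P(X=2) = 5/36 + 1/6 = 11/36
H(X) = -[(1/6)·log₂(1/6) + (19/36)·log₂(19/36) + (11/36)·log₂(11/36)]
  = 0.4308 + 0.4866 + 0.5227 = 1.4401 bits

Marginal of Y (column sums):
  P(Y=0) = 1/9 + 1/36 + 5/36 = 5/18
  P(Y=1) = 1/18 + 1/2 + 1/6 = 13/18
H(X|Y) = Σ_y P(y)·H(X|Y=y):
  Y=0: P(Y=0) = 5/18, P(X|Y=0) = (2/5, 1/10, 1/2) → H(X|Y=0) = 1.3610
  Y=1: P(Y=1) = 13/18, P(X|Y=1) = (1/13, 9/13, 3/13) → H(X|Y=1) = 1.1401
H(X|Y) = (5/18)·1.3610 + (13/18)·1.1401 = 1.2015 bits

I(X;Y) = H(X) - H(X|Y) = 1.4401 - 1.2015 = 0.2386 bits

Cross-check via I(X;Y) = H(X) + H(Y) - H(X,Y): computing H(Y) from the column sums and H(X,Y) from the 6 cells in the same way gives H(Y) = 0.8524 bits and H(X,Y) = 2.0539 bits, so
I(X;Y) = 1.4401 + 0.8524 - 2.0539 = 0.2386 bits ✓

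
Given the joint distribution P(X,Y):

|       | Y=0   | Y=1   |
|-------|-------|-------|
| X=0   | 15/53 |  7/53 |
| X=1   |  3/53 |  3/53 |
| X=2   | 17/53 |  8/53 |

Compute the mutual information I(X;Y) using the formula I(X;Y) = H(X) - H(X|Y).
0.0101 bits

I(X;Y) = H(X) - H(X|Y)

Marginal of X (row sums):
  P(X=0) = 15/53 + 7/53 = 22/53
  P(X=1) = 3/53 + 3/53 = 6/53
  P(X=2) = 17/53 + 8/53 = 25/53
H(X) = -[(22/53)·log₂(22/53) + (6/53)·log₂(6/53) + (25/53)·log₂(25/53)]
  = 0.5265 + 0.3558 + 0.5114 = 1.3937 bits

Marginal of Y (column sums):
  P(Y=0) = 15/53 + 3/53 + 17/53 = 35/53
  P(Y=1) = 7/53 + 3/53 + 8/53 = 18/53
H(X|Y) = Σ_y P(y)·H(X|Y=y):
  Y=0: P(Y=0) = 35/53, P(X|Y=0) = (3/7, 3/35, 17/35) → H(X|Y=0) = 1.3337
  Y=1: P(Y=1) = 18/53, P(X|Y=1) = (7/18, 1/6, 4/9) → H(X|Y=1) = 1.4807
H(X|Y) = (35/53)·1.3337 + (18/53)·1.4807 = 1.3836 bits

I(X;Y) = H(X) - H(X|Y) = 1.3937 - 1.3836 = 0.0101 bits

Cross-check via I(X;Y) = H(X) + H(Y) - H(X,Y): computing H(Y) from the column sums and H(X,Y) from the 6 cells in the same way gives H(Y) = 0.9245 bits and H(X,Y) = 2.3081 bits, so
I(X;Y) = 1.3937 + 0.9245 - 2.3081 = 0.0101 bits ✓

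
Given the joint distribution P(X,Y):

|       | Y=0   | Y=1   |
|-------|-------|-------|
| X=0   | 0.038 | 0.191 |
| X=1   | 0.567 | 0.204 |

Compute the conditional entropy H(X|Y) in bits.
0.5995 bits

H(X|Y) = H(X,Y) - H(Y)

H(X,Y) = -Σ_{x,y} P(x,y) log₂ P(x,y). Per-cell terms -P(x,y)·log₂P(x,y):
  X=0: 0.179279, 0.456176
  X=1: 0.464134, 0.467845
Sum of the 4 terms: H(X,Y) = 1.56743 bits

Marginal of Y (column sums):
  P(Y=0) = 0.038 + 0.567 = 0.605
  P(Y=1) = 0.191 + 0.204 = 0.395
H(Y) = -[0.605·log₂(0.605) + 0.395·log₂(0.395)]
  = 0.438621 + 0.529330 = 0.96795 bits

H(X|Y) = H(X,Y) - H(Y) = 1.56743 - 0.96795 = 0.5995 bits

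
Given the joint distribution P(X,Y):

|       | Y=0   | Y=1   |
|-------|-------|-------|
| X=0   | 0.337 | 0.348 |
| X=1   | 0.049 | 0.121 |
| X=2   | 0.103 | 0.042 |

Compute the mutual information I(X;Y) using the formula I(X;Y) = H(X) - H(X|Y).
0.0416 bits

I(X;Y) = H(X) - H(X|Y)

Marginal of X (row sums):
  P(X=0) = 0.337 + 0.348 = 0.685
  P(X=1) = 0.049 + 0.121 = 0.170
  P(X=2) = 0.103 + 0.042 = 0.145
H(X) = -[0.685·log₂(0.685) + 0.170·log₂(0.170) + 0.145·log₂(0.145)]
  = 0.37389 + 0.43459 + 0.40395 = 1.2124 bits

Marginal of Y (column sums):
  P(Y=0) = 0.337 + 0.049 + 0.103 = 0.489
  P(Y=1) = 0.348 + 0.121 + 0.042 = 0.511
H(X|Y) = Σ_y P(y)·H(X|Y=y):
  Y=0: P(Y=0) = 0.489, P(X|Y=0) = (337/489, 49/489, 103/489) → H(X|Y=0) = 1.17605
  Y=1: P(Y=1) = 0.511, P(X|Y=1) = (348/511, 121/511, 6/73) → H(X|Y=1) = 1.16586
H(X|Y) = 0.489·1.17605 + 0.511·1.16586 = 1.1708 bits

I(X;Y) = H(X) - H(X|Y) = 1.2124 - 1.1708 = 0.0416 bits

Cross-check via I(X;Y) = H(X) + H(Y) - H(X,Y): computing H(Y) from the column sums and H(X,Y) from the 6 cells in the same way gives H(Y) = 0.9997 bits and H(X,Y) = 2.1705 bits, so
I(X;Y) = 1.2124 + 0.9997 - 2.1705 = 0.0416 bits ✓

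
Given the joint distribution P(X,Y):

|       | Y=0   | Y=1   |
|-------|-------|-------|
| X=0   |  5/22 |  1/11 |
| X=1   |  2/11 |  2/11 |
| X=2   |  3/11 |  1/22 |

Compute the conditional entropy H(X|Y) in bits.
1.5062 bits

H(X|Y) = H(X,Y) - H(Y)

H(X,Y) = -Σ_{x,y} P(x,y) log₂ P(x,y). Per-cell terms -P(x,y)·log₂P(x,y):
  X=0: 0.48580, 0.31449
  X=1: 0.44717, 0.44717
  X=2: 0.51122, 0.20270
Sum of the 6 terms: H(X,Y) = 2.40855 bits

Marginal of Y (column sums):
  P(Y=0) = 5/22 + 2/11 + 3/11 = 15/22
  P(Y=1) = 1/11 + 2/11 + 1/22 = 7/22
H(Y) = -[(15/22)·log₂(15/22) + (7/22)·log₂(7/22)]
  = 0.37673 + 0.52566 = 0.90239 bits

H(X|Y) = H(X,Y) - H(Y) = 2.40855 - 0.90239 = 1.5062 bits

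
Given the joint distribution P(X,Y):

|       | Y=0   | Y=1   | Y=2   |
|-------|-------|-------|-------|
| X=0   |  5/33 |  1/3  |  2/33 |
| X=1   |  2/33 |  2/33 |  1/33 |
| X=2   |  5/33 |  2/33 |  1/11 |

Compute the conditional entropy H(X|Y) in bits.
1.3062 bits

H(X|Y) = H(X,Y) - H(Y)

H(X,Y) = -Σ_{x,y} P(x,y) log₂ P(x,y). Per-cell terms -P(x,y)·log₂P(x,y):
  X=0: 0.4125, 0.5283, 0.2451
  X=1: 0.2451, 0.2451, 0.1529
  X=2: 0.4125, 0.2451, 0.3145
Sum of the 9 terms: H(X,Y) = 2.8011 bits

Marginal of Y (column sums):
  P(Y=0) = 5/33 + 2/33 + 5/33 = 4/11
  P(Y=1) = 1/3 + 2/33 + 2/33 = 5/11
  P(Y=2) = 2/33 + 1/33 + 1/11 = 2/11
H(Y) = -[(4/11)·log₂(4/11) + (5/11)·log₂(5/11) + (2/11)·log₂(2/11)]
  = 0.5307 + 0.5170 + 0.4472 = 1.4949 bits

H(X|Y) = H(X,Y) - H(Y) = 2.8011 - 1.4949 = 1.3062 bits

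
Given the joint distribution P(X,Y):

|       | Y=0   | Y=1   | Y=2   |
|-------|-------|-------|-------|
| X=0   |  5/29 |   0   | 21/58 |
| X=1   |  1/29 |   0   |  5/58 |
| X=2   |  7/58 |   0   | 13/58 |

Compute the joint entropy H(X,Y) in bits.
2.2920 bits

H(X,Y) = -Σ_{x,y} P(x,y) log₂ P(x,y). Per-cell terms -P(x,y)·log₂P(x,y):
  X=0: 0.43725, 0.00000, 0.53067
  X=1: 0.16752, 0.00000, 0.30483
  X=2: 0.36818, 0.00000, 0.48359
  (cells with P = 0 contribute 0)
Sum of the 9 terms: H(X,Y) = 2.2920 bits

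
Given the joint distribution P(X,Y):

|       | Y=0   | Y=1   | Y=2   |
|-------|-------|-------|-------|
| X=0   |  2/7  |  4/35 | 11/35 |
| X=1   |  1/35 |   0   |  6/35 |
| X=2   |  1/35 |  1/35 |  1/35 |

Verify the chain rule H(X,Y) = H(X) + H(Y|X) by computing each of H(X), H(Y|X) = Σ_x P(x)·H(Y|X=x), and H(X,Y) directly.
H(X) = 1.1149 bits, H(Y|X) = 1.3063 bits, H(X,Y) = 2.4212 bits

Marginal of X (row sums):
  P(X=0) = 2/7 + 4/35 + 11/35 = 5/7
  P(X=1) = 1/35 + 0 + 6/35 = 1/5
  P(X=2) = 1/35 + 1/35 + 1/35 = 3/35
H(X) = -[(5/7)·log₂(5/7) + (1/5)·log₂(1/5) + (3/35)·log₂(3/35)]
  = 0.34673 + 0.46439 + 0.30380 = 1.1149 bits

H(Y|X) = Σ_x P(x)·H(Y|X=x):
  X=0: P(X=0) = 5/7, P(Y|X=0) = (2/5, 4/25, 11/25) → H(Y|X=0) = 1.47294
  X=1: P(X=1) = 1/5, P(Y|X=1) = (1/7, 0, 6/7) → H(Y|X=1) = 0.59167
  X=2: P(X=2) = 3/35, P(Y|X=2) = (1/3, 1/3, 1/3) → H(Y|X=2) = 1.58496
H(Y|X) = (5/7)·1.47294 + (1/5)·0.59167 + (3/35)·1.58496 = 1.3063 bits

H(X,Y) = -Σ_{x,y} P(x,y) log₂ P(x,y). Per-cell terms -P(x,y)·log₂P(x,y):
  X=0: 0.51639, 0.35763, 0.52481
  X=1: 0.14655, 0.00000, 0.43617
  X=2: 0.14655, 0.14655, 0.14655
  (cells with P = 0 contribute 0)
Sum of the 9 terms: H(X,Y) = 2.4212 bits

Chain rule check:
  H(X) + H(Y|X) = 1.1149 + 1.3063 = 2.4212 bits
  H(X,Y) = 2.4212 bits
✓ Chain rule verified.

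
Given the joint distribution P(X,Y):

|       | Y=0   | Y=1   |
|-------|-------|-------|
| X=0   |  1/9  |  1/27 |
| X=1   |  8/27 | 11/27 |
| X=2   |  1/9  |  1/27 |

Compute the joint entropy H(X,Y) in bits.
2.1044 bits

H(X,Y) = -Σ_{x,y} P(x,y) log₂ P(x,y). Per-cell terms -P(x,y)·log₂P(x,y):
  X=0: 0.3522, 0.1761
  X=1: 0.5200, 0.5278
  X=2: 0.3522, 0.1761
Sum of the 6 terms: H(X,Y) = 2.1044 bits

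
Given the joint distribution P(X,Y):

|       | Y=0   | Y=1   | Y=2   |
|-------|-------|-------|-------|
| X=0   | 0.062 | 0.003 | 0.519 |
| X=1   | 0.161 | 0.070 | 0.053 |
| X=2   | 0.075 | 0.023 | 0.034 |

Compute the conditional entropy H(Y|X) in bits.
0.8991 bits

H(Y|X) = H(X,Y) - H(X)

H(X,Y) = -Σ_{x,y} P(x,y) log₂ P(x,y). Per-cell terms -P(x,y)·log₂P(x,y):
  X=0: 0.24872, 0.02514, 0.49107
  X=1: 0.42421, 0.26856, 0.22461
  X=2: 0.28027, 0.12517, 0.16586
Sum of the 9 terms: H(X,Y) = 2.2536 bits

Marginal of X (row sums):
  P(X=0) = 0.062 + 0.003 + 0.519 = 0.584
  P(X=1) = 0.161 + 0.070 + 0.053 = 0.284
  P(X=2) = 0.075 + 0.023 + 0.034 = 0.132
H(X) = -[0.584·log₂(0.584) + 0.284·log₂(0.284) + 0.132·log₂(0.132)]
  = 0.45316 + 0.51575 + 0.38562 = 1.3545 bits

H(Y|X) = H(X,Y) - H(X) = 2.2536 - 1.3545 = 0.8991 bits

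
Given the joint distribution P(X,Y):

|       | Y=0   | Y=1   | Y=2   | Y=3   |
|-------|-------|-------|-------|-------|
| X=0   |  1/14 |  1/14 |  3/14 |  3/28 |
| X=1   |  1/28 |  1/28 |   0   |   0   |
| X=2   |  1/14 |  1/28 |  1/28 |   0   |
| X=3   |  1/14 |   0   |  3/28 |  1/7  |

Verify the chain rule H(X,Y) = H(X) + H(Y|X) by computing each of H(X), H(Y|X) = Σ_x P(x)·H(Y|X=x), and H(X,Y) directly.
H(X) = 1.7132 bits, H(Y|X) = 1.6291 bits, H(X,Y) = 3.3424 bits

Marginal of X (row sums):
  P(X=0) = 1/14 + 1/14 + 3/14 + 3/28 = 13/28
  P(X=1) = 1/28 + 1/28 + 0 + 0 = 1/14
  P(X=2) = 1/14 + 1/28 + 1/28 + 0 = 1/7
  P(X=3) = 1/14 + 0 + 3/28 + 1/7 = 9/28
H(X) = -[(13/28)·log₂(13/28) + (1/14)·log₂(1/14) + (1/7)·log₂(1/7) + (9/28)·log₂(9/28)]
  = 0.51392 + 0.27195 + 0.40105 + 0.52632 = 1.7132 bits

H(Y|X) = Σ_x P(x)·H(Y|X=x):
  X=0: P(X=0) = 13/28, P(Y|X=0) = (2/13, 2/13, 6/13, 3/13) → H(Y|X=0) = 1.83393
  X=1: P(X=1) = 1/14, P(Y|X=1) = (1/2, 1/2, 0, 0) → H(Y|X=1) = 1.00000
  X=2: P(X=2) = 1/7, P(Y|X=2) = (1/2, 1/4, 1/4, 0) → H(Y|X=2) = 1.50000
  X=3: P(X=3) = 9/28, P(Y|X=3) = (2/9, 0, 1/3, 4/9) → H(Y|X=3) = 1.53049
H(Y|X) = (13/28)·1.83393 + (1/14)·1.00000 + (1/7)·1.50000 + (9/28)·1.53049 = 1.6291 bits

H(X,Y) = -Σ_{x,y} P(x,y) log₂ P(x,y). Per-cell terms -P(x,y)·log₂P(x,y):
  X=0: 0.27195, 0.27195, 0.47623, 0.34526
  X=1: 0.17169, 0.17169, 0.00000, 0.00000
  X=2: 0.27195, 0.17169, 0.17169, 0.00000
  X=3: 0.27195, 0.00000, 0.34526, 0.40105
  (cells with P = 0 contribute 0)
Sum of the 16 terms: H(X,Y) = 3.3424 bits

Chain rule check:
  H(X) + H(Y|X) = 1.7132 + 1.6291 = 3.3423 bits
  H(X,Y) = 3.3424 bits
✓ Chain rule verified (Δ = 0.0001 is 4-dp rounding noise: each of the three values was rounded independently).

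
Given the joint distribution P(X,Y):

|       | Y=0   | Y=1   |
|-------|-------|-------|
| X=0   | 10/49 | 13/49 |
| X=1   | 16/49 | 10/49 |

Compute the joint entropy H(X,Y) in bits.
1.9709 bits

H(X,Y) = -Σ_{x,y} P(x,y) log₂ P(x,y). Per-cell terms -P(x,y)·log₂P(x,y):
  X=0: 0.46791, 0.50787
  X=1: 0.52725, 0.46791
Sum of the 4 terms: H(X,Y) = 1.9709 bits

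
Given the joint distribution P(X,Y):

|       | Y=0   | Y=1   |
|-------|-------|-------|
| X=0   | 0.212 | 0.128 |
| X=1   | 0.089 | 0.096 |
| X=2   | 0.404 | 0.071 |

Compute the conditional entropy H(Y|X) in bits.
0.7987 bits

H(Y|X) = H(X,Y) - H(X)

H(X,Y) = -Σ_{x,y} P(x,y) log₂ P(x,y). Per-cell terms -P(x,y)·log₂P(x,y):
  X=0: 0.47443, 0.37962
  X=1: 0.31061, 0.32456
  X=2: 0.52826, 0.27094
Sum of the 6 terms: H(X,Y) = 2.2884 bits

Marginal of X (row sums):
  P(X=0) = 0.212 + 0.128 = 0.340
  P(X=1) = 0.089 + 0.096 = 0.185
  P(X=2) = 0.404 + 0.071 = 0.475
H(X) = -[0.340·log₂(0.340) + 0.185·log₂(0.185) + 0.475·log₂(0.475)]
  = 0.52917 + 0.45036 + 0.51015 = 1.4897 bits

H(Y|X) = H(X,Y) - H(X) = 2.2884 - 1.4897 = 0.7987 bits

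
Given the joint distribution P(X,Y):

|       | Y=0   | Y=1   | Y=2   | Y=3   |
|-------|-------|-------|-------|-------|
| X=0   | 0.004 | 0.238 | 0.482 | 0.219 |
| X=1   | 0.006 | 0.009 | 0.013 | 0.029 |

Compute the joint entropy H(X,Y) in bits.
1.8471 bits

H(X,Y) = -Σ_{x,y} P(x,y) log₂ P(x,y). Per-cell terms -P(x,y)·log₂P(x,y):
  X=0: 0.0319, 0.4929, 0.5075, 0.4798
  X=1: 0.0443, 0.0612, 0.0814, 0.1481
Sum of the 8 terms: H(X,Y) = 1.8471 bits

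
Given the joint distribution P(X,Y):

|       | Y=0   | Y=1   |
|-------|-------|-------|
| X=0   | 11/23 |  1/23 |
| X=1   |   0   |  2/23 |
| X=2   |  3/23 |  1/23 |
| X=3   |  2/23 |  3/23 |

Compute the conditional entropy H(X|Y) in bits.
1.3951 bits

H(X|Y) = H(X,Y) - H(Y)

H(X,Y) = -Σ_{x,y} P(x,y) log₂ P(x,y). Per-cell terms -P(x,y)·log₂P(x,y):
  X=0: 0.508932, 0.196677
  X=1: 0.000000, 0.306397
  X=2: 0.383296, 0.196677
  X=3: 0.306397, 0.383296
  (cells with P = 0 contribute 0)
Sum of the 8 terms: H(X,Y) = 2.28167 bits

Marginal of Y (column sums):
  P(Y=0) = 11/23 + 0 + 3/23 + 2/23 = 16/23
  P(Y=1) = 1/23 + 2/23 + 1/23 + 3/23 = 7/23
H(Y) = -[(16/23)·log₂(16/23) + (7/23)·log₂(7/23)]
  = 0.364217 + 0.522324 = 0.88654 bits

H(X|Y) = H(X,Y) - H(Y) = 2.28167 - 0.88654 = 1.3951 bits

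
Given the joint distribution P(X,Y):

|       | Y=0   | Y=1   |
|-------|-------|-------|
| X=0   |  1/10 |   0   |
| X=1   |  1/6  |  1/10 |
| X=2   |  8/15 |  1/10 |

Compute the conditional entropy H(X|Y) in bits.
1.1892 bits

H(X|Y) = H(X,Y) - H(Y)

H(X,Y) = -Σ_{x,y} P(x,y) log₂ P(x,y). Per-cell terms -P(x,y)·log₂P(x,y):
  X=0: 0.3322, 0.0000
  X=1: 0.4308, 0.3322
  X=2: 0.4837, 0.3322
  (cells with P = 0 contribute 0)
Sum of the 6 terms: H(X,Y) = 1.9111 bits

Marginal of Y (column sums):
  P(Y=0) = 1/10 + 1/6 + 8/15 = 4/5
  P(Y=1) = 0 + 1/10 + 1/10 = 1/5
H(Y) = -[(4/5)·log₂(4/5) + (1/5)·log₂(1/5)]
  = 0.2575 + 0.4644 = 0.7219 bits

H(X|Y) = H(X,Y) - H(Y) = 1.9111 - 0.7219 = 1.1892 bits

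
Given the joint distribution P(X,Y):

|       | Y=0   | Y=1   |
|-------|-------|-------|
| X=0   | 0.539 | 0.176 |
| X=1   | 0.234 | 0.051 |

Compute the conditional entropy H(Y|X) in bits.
0.7688 bits

H(Y|X) = H(X,Y) - H(X)

H(X,Y) = -Σ_{x,y} P(x,y) log₂ P(x,y). Per-cell terms -P(x,y)·log₂P(x,y):
  X=0: 0.48060, 0.44112
  X=1: 0.49033, 0.21896
Sum of the 4 terms: H(X,Y) = 1.6310 bits

Marginal of X (row sums):
  P(X=0) = 0.539 + 0.176 = 0.715
  P(X=1) = 0.234 + 0.051 = 0.285
H(X) = -[0.715·log₂(0.715) + 0.285·log₂(0.285)]
  = 0.34605 + 0.51613 = 0.8622 bits

H(Y|X) = H(X,Y) - H(X) = 1.6310 - 0.8622 = 0.7688 bits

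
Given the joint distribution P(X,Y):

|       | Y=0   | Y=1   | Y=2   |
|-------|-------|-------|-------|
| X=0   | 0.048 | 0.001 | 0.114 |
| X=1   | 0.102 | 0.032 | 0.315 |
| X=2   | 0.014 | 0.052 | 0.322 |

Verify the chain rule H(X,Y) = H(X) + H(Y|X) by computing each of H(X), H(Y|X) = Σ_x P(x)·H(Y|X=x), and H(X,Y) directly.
H(X) = 1.4752 bits, H(Y|X) = 0.9564 bits, H(X,Y) = 2.4316 bits

Marginal of X (row sums):
  P(X=0) = 0.048 + 0.001 + 0.114 = 0.163
  P(X=1) = 0.102 + 0.032 + 0.315 = 0.449
  P(X=2) = 0.014 + 0.052 + 0.322 = 0.388
H(X) = -[0.163·log₂(0.163) + 0.449·log₂(0.449) + 0.388·log₂(0.388)]
  = 0.426580 + 0.518690 + 0.529958 = 1.4752 bits

H(Y|X) = Σ_x P(x)·H(Y|X=x):
  X=0: P(X=0) = 0.163, P(Y|X=0) = (48/163, 1/163, 114/163) → H(Y|X=0) = 0.925246
  X=1: P(X=1) = 0.449, P(Y|X=1) = (102/449, 32/449, 315/449) → H(Y|X=1) = 1.116055
  X=2: P(X=2) = 0.388, P(Y|X=2) = (7/194, 13/97, 161/194) → H(Y|X=2) = 0.784755
H(Y|X) = 0.163·0.925246 + 0.449·1.116055 + 0.388·0.784755 = 0.9564 bits

H(X,Y) = -Σ_{x,y} P(x,y) log₂ P(x,y). Per-cell terms -P(x,y)·log₂P(x,y):
  X=0: 0.210279, 0.009966, 0.357150
  X=1: 0.335923, 0.158905, 0.524972
  X=2: 0.086218, 0.221798, 0.526427
Sum of the 9 terms: H(X,Y) = 2.4316 bits

Chain rule check:
  H(X) + H(Y|X) = 1.4752 + 0.9564 = 2.4316 bits
  H(X,Y) = 2.4316 bits
✓ Chain rule verified.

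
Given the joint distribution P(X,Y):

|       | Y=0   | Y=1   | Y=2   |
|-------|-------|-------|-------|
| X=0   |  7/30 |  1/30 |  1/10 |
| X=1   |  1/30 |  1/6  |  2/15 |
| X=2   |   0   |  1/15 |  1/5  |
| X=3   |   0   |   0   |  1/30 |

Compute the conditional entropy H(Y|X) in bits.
1.1249 bits

H(Y|X) = H(X,Y) - H(X)

H(X,Y) = -Σ_{x,y} P(x,y) log₂ P(x,y). Per-cell terms -P(x,y)·log₂P(x,y):
  X=0: 0.48989, 0.16356, 0.33219
  X=1: 0.16356, 0.43083, 0.38759
  X=2: 0.00000, 0.26046, 0.46439
  X=3: 0.00000, 0.00000, 0.16356
  (cells with P = 0 contribute 0)
Sum of the 12 terms: H(X,Y) = 2.8560 bits

Marginal of X (row sums):
  P(X=0) = 7/30 + 1/30 + 1/10 = 11/30
  P(X=1) = 1/30 + 1/6 + 2/15 = 1/3
  P(X=2) = 0 + 1/15 + 1/5 = 4/15
  P(X=3) = 0 + 0 + 1/30 = 1/30
H(X) = -[(11/30)·log₂(11/30) + (1/3)·log₂(1/3) + (4/15)·log₂(4/15) + (1/30)·log₂(1/30)]
  = 0.53073 + 0.52832 + 0.50850 + 0.16356 = 1.7311 bits

H(Y|X) = H(X,Y) - H(X) = 2.8560 - 1.7311 = 1.1249 bits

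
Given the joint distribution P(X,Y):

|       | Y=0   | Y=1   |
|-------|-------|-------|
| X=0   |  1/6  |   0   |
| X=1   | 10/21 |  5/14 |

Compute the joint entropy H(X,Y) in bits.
1.4710 bits

H(X,Y) = -Σ_{x,y} P(x,y) log₂ P(x,y). Per-cell terms -P(x,y)·log₂P(x,y):
  X=0: 0.4308, 0.0000
  X=1: 0.5097, 0.5305
  (cells with P = 0 contribute 0)
Sum of the 4 terms: H(X,Y) = 1.4710 bits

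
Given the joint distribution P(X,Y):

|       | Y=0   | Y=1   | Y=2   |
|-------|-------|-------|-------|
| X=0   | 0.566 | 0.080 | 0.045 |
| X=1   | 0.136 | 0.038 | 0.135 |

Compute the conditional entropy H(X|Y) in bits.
0.7509 bits

H(X|Y) = H(X,Y) - H(Y)

H(X,Y) = -Σ_{x,y} P(x,y) log₂ P(x,y). Per-cell terms -P(x,y)·log₂P(x,y):
  X=0: 0.464757, 0.291508, 0.201327
  X=1: 0.391452, 0.179279, 0.390011
Sum of the 6 terms: H(X,Y) = 1.91833 bits

Marginal of Y (column sums):
  P(Y=0) = 0.566 + 0.136 = 0.702
  P(Y=1) = 0.080 + 0.038 = 0.118
  P(Y=2) = 0.045 + 0.135 = 0.180
H(Y) = -[0.702·log₂(0.702) + 0.118·log₂(0.118) + 0.180·log₂(0.180)]
  = 0.358341 + 0.363811 + 0.445308 = 1.16746 bits

H(X|Y) = H(X,Y) - H(Y) = 1.91833 - 1.16746 = 0.7509 bits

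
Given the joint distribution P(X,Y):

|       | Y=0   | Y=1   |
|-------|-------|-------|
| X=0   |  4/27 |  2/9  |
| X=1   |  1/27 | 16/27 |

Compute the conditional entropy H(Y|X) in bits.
0.5628 bits

H(Y|X) = H(X,Y) - H(X)

H(X,Y) = -Σ_{x,y} P(x,y) log₂ P(x,y). Per-cell terms -P(x,y)·log₂P(x,y):
  X=0: 0.40813, 0.48221
  X=1: 0.17611, 0.44734
Sum of the 4 terms: H(X,Y) = 1.5138 bits

Marginal of X (row sums):
  P(X=0) = 4/27 + 2/9 = 10/27
  P(X=1) = 1/27 + 16/27 = 17/27
H(X) = -[(10/27)·log₂(10/27) + (17/27)·log₂(17/27)]
  = 0.53073 + 0.42023 = 0.9510 bits

H(Y|X) = H(X,Y) - H(X) = 1.5138 - 0.9510 = 0.5628 bits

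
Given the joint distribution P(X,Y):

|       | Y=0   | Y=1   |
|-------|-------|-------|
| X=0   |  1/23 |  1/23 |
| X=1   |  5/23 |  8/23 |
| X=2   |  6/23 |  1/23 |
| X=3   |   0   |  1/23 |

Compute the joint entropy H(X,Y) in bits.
2.3010 bits

H(X,Y) = -Σ_{x,y} P(x,y) log₂ P(x,y). Per-cell terms -P(x,y)·log₂P(x,y):
  X=0: 0.1967, 0.1967
  X=1: 0.4786, 0.5299
  X=2: 0.5057, 0.1967
  X=3: 0.0000, 0.1967
  (cells with P = 0 contribute 0)
Sum of the 8 terms: H(X,Y) = 2.3010 bits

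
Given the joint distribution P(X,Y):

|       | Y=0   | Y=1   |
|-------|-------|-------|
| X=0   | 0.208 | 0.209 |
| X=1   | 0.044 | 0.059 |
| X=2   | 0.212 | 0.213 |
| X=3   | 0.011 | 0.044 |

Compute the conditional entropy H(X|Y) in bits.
1.6037 bits

H(X|Y) = H(X,Y) - H(Y)

H(X,Y) = -Σ_{x,y} P(x,y) log₂ P(x,y). Per-cell terms -P(x,y)·log₂P(x,y):
  X=0: 0.4712, 0.4720
  X=1: 0.1983, 0.2409
  X=2: 0.4744, 0.4752
  X=3: 0.0716, 0.1983
Sum of the 8 terms: H(X,Y) = 2.6019 bits

Marginal of Y (column sums):
  P(Y=0) = 0.208 + 0.044 + 0.212 + 0.011 = 0.475
  P(Y=1) = 0.209 + 0.059 + 0.213 + 0.044 = 0.525
H(Y) = -[0.475·log₂(0.475) + 0.525·log₂(0.525)]
  = 0.5102 + 0.4880 = 0.9982 bits

H(X|Y) = H(X,Y) - H(Y) = 2.6019 - 0.9982 = 1.6037 bits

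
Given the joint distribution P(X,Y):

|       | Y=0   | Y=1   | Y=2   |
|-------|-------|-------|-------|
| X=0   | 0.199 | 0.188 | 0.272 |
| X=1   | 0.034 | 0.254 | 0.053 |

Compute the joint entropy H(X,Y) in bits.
2.3204 bits

H(X,Y) = -Σ_{x,y} P(x,y) log₂ P(x,y). Per-cell terms -P(x,y)·log₂P(x,y):
  X=0: 0.4635, 0.4533, 0.5109
  X=1: 0.1659, 0.5022, 0.2246
Sum of the 6 terms: H(X,Y) = 2.3204 bits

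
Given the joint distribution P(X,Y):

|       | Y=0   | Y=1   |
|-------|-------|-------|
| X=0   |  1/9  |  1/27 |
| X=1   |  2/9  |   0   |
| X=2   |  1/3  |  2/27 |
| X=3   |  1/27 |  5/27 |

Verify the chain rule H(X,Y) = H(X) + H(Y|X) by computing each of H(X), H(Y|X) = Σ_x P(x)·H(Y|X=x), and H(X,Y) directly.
H(X) = 1.9003 bits, H(Y|X) = 0.5433 bits, H(X,Y) = 2.4436 bits

Marginal of X (row sums):
  P(X=0) = 1/9 + 1/27 = 4/27
  P(X=1) = 2/9 + 0 = 2/9
  P(X=2) = 1/3 + 2/27 = 11/27
  P(X=3) = 1/27 + 5/27 = 2/9
H(X) = -[(4/27)·log₂(4/27) + (2/9)·log₂(2/9) + (11/27)·log₂(11/27) + (2/9)·log₂(2/9)]
  = 0.408131 + 0.482206 + 0.527778 + 0.482206 = 1.9003 bits

H(Y|X) = Σ_x P(x)·H(Y|X=x):
  X=0: P(X=0) = 4/27, P(Y|X=0) = (3/4, 1/4) → H(Y|X=0) = 0.811278
  X=1: P(X=1) = 2/9, P(Y|X=1) = (1, 0) → H(Y|X=1) = 0.000000
  X=2: P(X=2) = 11/27, P(Y|X=2) = (9/11, 2/11) → H(Y|X=2) = 0.684038
  X=3: P(X=3) = 2/9, P(Y|X=3) = (1/6, 5/6) → H(Y|X=3) = 0.650022
H(Y|X) = (4/27)·0.811278 + (2/9)·0.000000 + (11/27)·0.684038 + (2/9)·0.650022 = 0.5433 bits

H(X,Y) = -Σ_{x,y} P(x,y) log₂ P(x,y). Per-cell terms -P(x,y)·log₂P(x,y):
  X=0: 0.352214, 0.176107
  X=1: 0.482206, 0.000000
  X=2: 0.528321, 0.278140
  X=3: 0.176107, 0.450548
  (cells with P = 0 contribute 0)
Sum of the 8 terms: H(X,Y) = 2.4436 bits

Chain rule check:
  H(X) + H(Y|X) = 1.9003 + 0.5433 = 2.4436 bits
  H(X,Y) = 2.4436 bits
✓ Chain rule verified.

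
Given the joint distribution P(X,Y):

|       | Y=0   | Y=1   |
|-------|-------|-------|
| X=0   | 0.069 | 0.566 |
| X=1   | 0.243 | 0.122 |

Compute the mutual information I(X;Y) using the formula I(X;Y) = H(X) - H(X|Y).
0.2451 bits

I(X;Y) = H(X) - H(X|Y)

Marginal of X (row sums):
  P(X=0) = 0.069 + 0.566 = 0.635
  P(X=1) = 0.243 + 0.122 = 0.365
H(X) = -[0.635·log₂(0.635) + 0.365·log₂(0.365)]
  = 0.416034 + 0.530722 = 0.94676 bits

Marginal of Y (column sums):
  P(Y=0) = 0.069 + 0.243 = 0.312
  P(Y=1) = 0.566 + 0.122 = 0.688
H(X|Y) = Σ_y P(y)·H(X|Y=y):
  Y=0: P(Y=0) = 0.312, P(X|Y=0) = (23/104, 81/104) → H(X|Y=0) = 0.762269
  Y=1: P(Y=1) = 0.688, P(X|Y=1) = (283/344, 61/344) → H(X|Y=1) = 0.674191
H(X|Y) = 0.312·0.762269 + 0.688·0.674191 = 0.70167 bits

I(X;Y) = H(X) - H(X|Y) = 0.94676 - 0.70167 = 0.2451 bits

Cross-check via I(X;Y) = H(X) + H(Y) - H(X,Y): computing H(Y) from the column sums and H(X,Y) from the 4 cells in the same way gives H(Y) = 0.89547 bits and H(X,Y) = 1.59714 bits, so
I(X;Y) = 0.94676 + 0.89547 - 1.59714 = 0.2451 bits ✓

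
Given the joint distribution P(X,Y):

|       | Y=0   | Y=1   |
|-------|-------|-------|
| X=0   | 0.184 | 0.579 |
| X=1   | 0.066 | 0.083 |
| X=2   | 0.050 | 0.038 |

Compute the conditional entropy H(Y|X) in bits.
0.8425 bits

H(Y|X) = H(X,Y) - H(X)

H(X,Y) = -Σ_{x,y} P(x,y) log₂ P(x,y). Per-cell terms -P(x,y)·log₂P(x,y):
  X=0: 0.4494, 0.4565
  X=1: 0.2588, 0.2980
  X=2: 0.2161, 0.1793
Sum of the 6 terms: H(X,Y) = 1.8581 bits

Marginal of X (row sums):
  P(X=0) = 0.184 + 0.579 = 0.763
  P(X=1) = 0.066 + 0.083 = 0.149
  P(X=2) = 0.050 + 0.038 = 0.088
H(X) = -[0.763·log₂(0.763) + 0.149·log₂(0.149) + 0.088·log₂(0.088)]
  = 0.2978 + 0.4092 + 0.3086 = 1.0156 bits

H(Y|X) = H(X,Y) - H(X) = 1.8581 - 1.0156 = 0.8425 bits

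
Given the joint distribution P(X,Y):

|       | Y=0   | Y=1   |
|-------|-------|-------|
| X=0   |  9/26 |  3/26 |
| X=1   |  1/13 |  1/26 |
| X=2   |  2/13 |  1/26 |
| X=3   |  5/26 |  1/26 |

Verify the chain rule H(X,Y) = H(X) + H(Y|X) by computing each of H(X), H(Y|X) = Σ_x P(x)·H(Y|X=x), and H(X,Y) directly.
H(X) = 1.8199 bits, H(Y|X) = 0.7692 bits, H(X,Y) = 2.5891 bits

Marginal of X (row sums):
  P(X=0) = 9/26 + 3/26 = 6/13
  P(X=1) = 1/13 + 1/26 = 3/26
  P(X=2) = 2/13 + 1/26 = 5/26
  P(X=3) = 5/26 + 1/26 = 3/13
H(X) = -[(6/13)·log₂(6/13) + (3/26)·log₂(3/26) + (5/26)·log₂(5/26) + (3/13)·log₂(3/13)]
  = 0.514836 + 0.359478 + 0.457406 + 0.488187 = 1.8199 bits

H(Y|X) = Σ_x P(x)·H(Y|X=x):
  X=0: P(X=0) = 6/13, P(Y|X=0) = (3/4, 1/4) → H(Y|X=0) = 0.811278
  X=1: P(X=1) = 3/26, P(Y|X=1) = (2/3, 1/3) → H(Y|X=1) = 0.918296
  X=2: P(X=2) = 5/26, P(Y|X=2) = (4/5, 1/5) → H(Y|X=2) = 0.721928
  X=3: P(X=3) = 3/13, P(Y|X=3) = (5/6, 1/6) → H(Y|X=3) = 0.650022
H(Y|X) = (6/13)·0.811278 + (3/26)·0.918296 + (5/26)·0.721928 + (3/13)·0.650022 = 0.7692 bits

H(X,Y) = -Σ_{x,y} P(x,y) log₂ P(x,y). Per-cell terms -P(x,y)·log₂P(x,y):
  X=0: 0.529794, 0.359478
  X=1: 0.284649, 0.180786
  X=2: 0.415452, 0.180786
  X=3: 0.457406, 0.180786
Sum of the 8 terms: H(X,Y) = 2.5891 bits

Chain rule check:
  H(X) + H(Y|X) = 1.8199 + 0.7692 = 2.5891 bits
  H(X,Y) = 2.5891 bits
✓ Chain rule verified.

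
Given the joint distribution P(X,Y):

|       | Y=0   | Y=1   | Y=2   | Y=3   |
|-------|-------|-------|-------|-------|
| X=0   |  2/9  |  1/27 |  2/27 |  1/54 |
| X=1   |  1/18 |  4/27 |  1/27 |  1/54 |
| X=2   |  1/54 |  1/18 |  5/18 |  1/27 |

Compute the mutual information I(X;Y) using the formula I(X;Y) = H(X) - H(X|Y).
0.3944 bits

I(X;Y) = H(X) - H(X|Y)

Marginal of X (row sums):
  P(X=0) = 2/9 + 1/27 + 2/27 + 1/54 = 19/54
  P(X=1) = 1/18 + 4/27 + 1/27 + 1/54 = 7/27
  P(X=2) = 1/54 + 1/18 + 5/18 + 1/27 = 7/18
H(X) = -[(19/54)·log₂(19/54) + (7/27)·log₂(7/27) + (7/18)·log₂(7/18)]
  = 0.5302 + 0.5049 + 0.5299 = 1.5650 bits

Marginal of Y (column sums):
  P(Y=0) = 2/9 + 1/18 + 1/54 = 8/27
  P(Y=1) = 1/27 + 4/27 + 1/18 = 13/54
  P(Y=2) = 2/27 + 1/27 + 5/18 = 7/18
  P(Y=3) = 1/54 + 1/54 + 1/27 = 2/27
H(X|Y) = Σ_y P(y)·H(X|Y=y):
  Y=0: P(Y=0) = 8/27, P(X|Y=0) = (3/4, 3/16, 1/16) → H(X|Y=0) = 1.0141
  Y=1: P(Y=1) = 13/54, P(X|Y=1) = (2/13, 8/13, 3/13) → H(X|Y=1) = 1.3347
  Y=2: P(Y=2) = 7/18, P(X|Y=2) = (4/21, 2/21, 5/7) → H(X|Y=2) = 1.1255
  Y=3: P(Y=3) = 2/27, P(X|Y=3) = (1/4, 1/4, 1/2) → H(X|Y=3) = 1.5000
H(X|Y) = (8/27)·1.0141 + (13/54)·1.3347 + (7/18)·1.1255 + (2/27)·1.5000 = 1.1706 bits

I(X;Y) = H(X) - H(X|Y) = 1.5650 - 1.1706 = 0.3944 bits

Cross-check via I(X;Y) = H(X) + H(Y) - H(X,Y): computing H(Y) from the column sums and H(X,Y) from the 12 cells in the same way gives H(Y) = 1.8226 bits and H(X,Y) = 2.9932 bits, so
I(X;Y) = 1.5650 + 1.8226 - 2.9932 = 0.3944 bits ✓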